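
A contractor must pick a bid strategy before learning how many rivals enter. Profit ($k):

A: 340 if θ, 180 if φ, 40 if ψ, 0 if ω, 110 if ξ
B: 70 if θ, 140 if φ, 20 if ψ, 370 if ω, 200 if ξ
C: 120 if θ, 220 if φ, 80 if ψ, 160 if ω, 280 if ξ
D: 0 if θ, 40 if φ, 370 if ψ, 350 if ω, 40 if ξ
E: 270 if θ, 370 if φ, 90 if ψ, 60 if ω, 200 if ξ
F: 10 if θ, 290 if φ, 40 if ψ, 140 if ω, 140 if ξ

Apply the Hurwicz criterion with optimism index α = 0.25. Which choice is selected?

A: 0.25·340 + 0.75·0 = 85
B: 0.25·370 + 0.75·20 = 107.5
C: 0.25·280 + 0.75·80 = 130
D: 0.25·370 + 0.75·0 = 92.5
E: 0.25·370 + 0.75·60 = 137.5
F: 0.25·290 + 0.75·10 = 80
Highest Hurwicz score = 137.5 → E.

E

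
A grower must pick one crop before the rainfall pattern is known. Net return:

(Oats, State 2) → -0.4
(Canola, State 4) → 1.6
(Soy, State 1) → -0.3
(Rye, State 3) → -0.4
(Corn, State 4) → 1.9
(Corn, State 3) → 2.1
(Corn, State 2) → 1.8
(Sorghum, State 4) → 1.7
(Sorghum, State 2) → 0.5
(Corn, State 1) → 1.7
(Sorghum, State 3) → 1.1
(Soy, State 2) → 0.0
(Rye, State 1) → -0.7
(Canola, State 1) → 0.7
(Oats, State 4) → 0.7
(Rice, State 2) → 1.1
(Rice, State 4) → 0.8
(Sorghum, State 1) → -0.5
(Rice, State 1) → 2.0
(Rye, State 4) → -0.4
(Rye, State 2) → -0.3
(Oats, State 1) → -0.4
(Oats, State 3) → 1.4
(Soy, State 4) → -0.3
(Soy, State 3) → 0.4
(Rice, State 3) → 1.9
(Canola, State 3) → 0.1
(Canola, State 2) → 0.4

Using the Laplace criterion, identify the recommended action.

Row averages: Corn=1.875, Oats=0.325, Rye=-0.45, Soy=-0.05, Canola=0.7, Rice=1.45, Sorghum=0.7
Highest average = 1.875 → Corn.

Corn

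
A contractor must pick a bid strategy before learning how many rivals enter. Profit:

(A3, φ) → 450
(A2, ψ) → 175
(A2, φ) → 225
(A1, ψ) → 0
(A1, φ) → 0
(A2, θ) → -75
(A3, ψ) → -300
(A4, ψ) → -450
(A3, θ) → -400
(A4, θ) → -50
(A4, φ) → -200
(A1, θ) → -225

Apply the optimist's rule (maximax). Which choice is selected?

Row maxima: A1=0, A2=225, A3=450, A4=-50
Best best-case = 450 → A3.

A3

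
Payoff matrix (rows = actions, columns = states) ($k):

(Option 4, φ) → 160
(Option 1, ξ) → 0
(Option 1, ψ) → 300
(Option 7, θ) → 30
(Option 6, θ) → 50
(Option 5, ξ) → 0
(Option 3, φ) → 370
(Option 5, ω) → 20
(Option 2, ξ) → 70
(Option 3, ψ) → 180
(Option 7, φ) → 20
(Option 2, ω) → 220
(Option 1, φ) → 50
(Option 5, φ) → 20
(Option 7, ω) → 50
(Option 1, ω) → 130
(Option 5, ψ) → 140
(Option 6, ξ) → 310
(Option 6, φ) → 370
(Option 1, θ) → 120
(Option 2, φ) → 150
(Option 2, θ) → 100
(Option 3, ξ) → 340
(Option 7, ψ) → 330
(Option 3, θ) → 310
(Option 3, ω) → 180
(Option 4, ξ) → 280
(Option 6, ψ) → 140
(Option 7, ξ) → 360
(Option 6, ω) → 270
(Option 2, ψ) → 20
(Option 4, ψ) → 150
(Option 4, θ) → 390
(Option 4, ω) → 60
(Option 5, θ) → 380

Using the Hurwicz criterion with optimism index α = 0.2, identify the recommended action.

Option 1: 0.2·300 + 0.8·0 = 60
Option 2: 0.2·220 + 0.8·20 = 60
Option 3: 0.2·370 + 0.8·180 = 218
Option 4: 0.2·390 + 0.8·60 = 126
Option 5: 0.2·380 + 0.8·0 = 76
Option 6: 0.2·370 + 0.8·50 = 114
Option 7: 0.2·360 + 0.8·20 = 88
Highest Hurwicz score = 218 → Option 3.

Option 3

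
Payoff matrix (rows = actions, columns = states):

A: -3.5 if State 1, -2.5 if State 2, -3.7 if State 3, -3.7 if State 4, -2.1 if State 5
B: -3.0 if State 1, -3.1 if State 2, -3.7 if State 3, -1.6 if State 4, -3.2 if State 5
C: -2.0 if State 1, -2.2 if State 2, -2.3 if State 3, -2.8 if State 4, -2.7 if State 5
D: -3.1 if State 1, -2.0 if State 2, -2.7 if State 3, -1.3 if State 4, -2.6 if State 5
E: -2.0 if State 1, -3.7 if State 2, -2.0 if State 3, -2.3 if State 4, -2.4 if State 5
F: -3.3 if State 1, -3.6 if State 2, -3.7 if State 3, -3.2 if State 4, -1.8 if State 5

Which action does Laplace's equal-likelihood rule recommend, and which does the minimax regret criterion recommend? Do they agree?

Row averages: A=-3.1, B=-2.92, C=-2.4, D=-2.34, E=-2.48, F=-3.12
Highest average = -2.34 → D.
Column bests: State 1=-2.0, State 2=-2.0, State 3=-2.0, State 4=-1.3, State 5=-1.8.
A regrets: 1.5, 0.5, 1.7, 2.4, 0.3 → max 2.4
B regrets: 1.0, 1.1, 1.7, 0.3, 1.4 → max 1.7
C regrets: 0.0, 0.2, 0.3, 1.5, 0.9 → max 1.5
D regrets: 1.1, 0.0, 0.7, 0.0, 0.8 → max 1.1
E regrets: 0.0, 1.7, 0.0, 1.0, 0.6 → max 1.7
F regrets: 1.3, 1.6, 1.7, 1.9, 0.0 → max 1.9
Smallest max regret = 1.1 → D.

laplace → D; minimax regret → D (agree)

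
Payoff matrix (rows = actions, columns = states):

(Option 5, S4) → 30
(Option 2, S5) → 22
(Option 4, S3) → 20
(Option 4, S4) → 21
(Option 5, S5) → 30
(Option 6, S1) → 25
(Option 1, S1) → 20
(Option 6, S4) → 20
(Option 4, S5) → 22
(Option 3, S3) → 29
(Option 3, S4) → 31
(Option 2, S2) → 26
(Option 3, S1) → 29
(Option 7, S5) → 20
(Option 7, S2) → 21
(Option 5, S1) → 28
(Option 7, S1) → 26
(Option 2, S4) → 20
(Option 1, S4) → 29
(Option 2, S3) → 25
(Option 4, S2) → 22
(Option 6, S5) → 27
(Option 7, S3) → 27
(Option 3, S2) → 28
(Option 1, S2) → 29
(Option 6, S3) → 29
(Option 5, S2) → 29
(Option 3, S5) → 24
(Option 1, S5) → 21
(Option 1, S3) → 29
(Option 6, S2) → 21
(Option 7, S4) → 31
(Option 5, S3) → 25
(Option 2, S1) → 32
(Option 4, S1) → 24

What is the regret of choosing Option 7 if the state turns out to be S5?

10

Best payoff under S5 is 30.
Regret = 30 − 20 = 10.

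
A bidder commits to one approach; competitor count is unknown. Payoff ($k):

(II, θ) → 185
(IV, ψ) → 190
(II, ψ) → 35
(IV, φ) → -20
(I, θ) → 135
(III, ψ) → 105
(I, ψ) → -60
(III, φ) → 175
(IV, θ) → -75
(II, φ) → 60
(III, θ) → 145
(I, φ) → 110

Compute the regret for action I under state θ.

Best payoff under θ is 185.
Regret = 185 − 135 = 50.

50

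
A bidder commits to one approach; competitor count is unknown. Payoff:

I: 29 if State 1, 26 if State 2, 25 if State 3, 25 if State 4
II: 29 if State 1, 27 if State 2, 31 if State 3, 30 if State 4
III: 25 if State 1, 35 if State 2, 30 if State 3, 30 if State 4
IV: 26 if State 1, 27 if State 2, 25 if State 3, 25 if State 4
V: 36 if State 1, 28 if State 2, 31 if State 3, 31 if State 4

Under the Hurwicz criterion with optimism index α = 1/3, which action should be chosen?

I: 1/3·29 + 2/3·25 = 79/3
II: 1/3·31 + 2/3·27 = 85/3
III: 1/3·35 + 2/3·25 = 85/3
IV: 1/3·27 + 2/3·25 = 77/3
V: 1/3·36 + 2/3·28 = 92/3
Highest Hurwicz score = 92/3 → V.

V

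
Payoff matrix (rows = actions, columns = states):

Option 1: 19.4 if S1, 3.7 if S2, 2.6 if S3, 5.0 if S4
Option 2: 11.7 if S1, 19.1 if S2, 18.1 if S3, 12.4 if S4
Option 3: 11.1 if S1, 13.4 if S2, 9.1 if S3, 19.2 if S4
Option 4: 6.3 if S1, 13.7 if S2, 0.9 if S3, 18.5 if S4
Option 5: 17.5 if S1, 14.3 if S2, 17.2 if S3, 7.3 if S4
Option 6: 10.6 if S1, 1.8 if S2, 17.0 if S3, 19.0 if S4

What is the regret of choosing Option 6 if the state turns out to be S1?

8.8

Best payoff under S1 is 19.4.
Regret = 19.4 − 10.6 = 8.8.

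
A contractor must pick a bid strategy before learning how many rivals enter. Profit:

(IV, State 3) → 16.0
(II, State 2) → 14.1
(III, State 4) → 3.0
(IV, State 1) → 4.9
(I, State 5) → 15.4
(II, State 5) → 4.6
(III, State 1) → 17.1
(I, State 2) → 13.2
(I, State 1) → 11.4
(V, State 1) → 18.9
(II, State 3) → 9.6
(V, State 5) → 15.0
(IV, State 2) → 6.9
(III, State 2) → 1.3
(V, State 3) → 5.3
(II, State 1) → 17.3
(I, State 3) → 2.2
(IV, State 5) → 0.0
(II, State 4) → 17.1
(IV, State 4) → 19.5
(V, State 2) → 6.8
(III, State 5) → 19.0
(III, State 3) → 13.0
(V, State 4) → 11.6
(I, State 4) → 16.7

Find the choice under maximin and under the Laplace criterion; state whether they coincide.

maximin → V; laplace → II (disagree)

Row minima: I=2.2, II=4.6, III=1.3, IV=0.0, V=5.3
Best worst-case = 5.3 → V.
Row averages: I=11.78, II=12.54, III=10.68, IV=9.46, V=11.52
Highest average = 12.54 → II.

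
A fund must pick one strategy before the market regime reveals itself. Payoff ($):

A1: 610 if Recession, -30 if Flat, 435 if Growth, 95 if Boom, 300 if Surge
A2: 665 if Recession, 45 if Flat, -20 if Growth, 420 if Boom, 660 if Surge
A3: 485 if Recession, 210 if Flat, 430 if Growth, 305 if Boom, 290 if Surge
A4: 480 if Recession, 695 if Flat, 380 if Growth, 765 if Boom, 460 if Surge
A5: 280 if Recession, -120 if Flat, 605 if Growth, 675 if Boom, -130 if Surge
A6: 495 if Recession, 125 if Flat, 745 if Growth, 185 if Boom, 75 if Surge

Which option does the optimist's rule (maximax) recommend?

A4

Row maxima: A1=610, A2=665, A3=485, A4=765, A5=675, A6=745
Best best-case = 765 → A4.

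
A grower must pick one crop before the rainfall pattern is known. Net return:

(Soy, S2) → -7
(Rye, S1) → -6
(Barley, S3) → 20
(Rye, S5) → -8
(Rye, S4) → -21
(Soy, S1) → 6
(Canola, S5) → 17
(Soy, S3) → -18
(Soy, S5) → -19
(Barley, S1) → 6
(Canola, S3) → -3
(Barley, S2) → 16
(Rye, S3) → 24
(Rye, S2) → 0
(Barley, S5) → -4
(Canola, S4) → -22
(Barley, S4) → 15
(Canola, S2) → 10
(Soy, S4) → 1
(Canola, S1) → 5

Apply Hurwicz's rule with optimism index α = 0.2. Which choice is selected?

Barley

Barley: 0.2·20 + 0.8·(-4) = 0.8
Rye: 0.2·24 + 0.8·(-21) = -12
Soy: 0.2·6 + 0.8·(-19) = -14
Canola: 0.2·17 + 0.8·(-22) = -14.2
Highest Hurwicz score = 0.8 → Barley.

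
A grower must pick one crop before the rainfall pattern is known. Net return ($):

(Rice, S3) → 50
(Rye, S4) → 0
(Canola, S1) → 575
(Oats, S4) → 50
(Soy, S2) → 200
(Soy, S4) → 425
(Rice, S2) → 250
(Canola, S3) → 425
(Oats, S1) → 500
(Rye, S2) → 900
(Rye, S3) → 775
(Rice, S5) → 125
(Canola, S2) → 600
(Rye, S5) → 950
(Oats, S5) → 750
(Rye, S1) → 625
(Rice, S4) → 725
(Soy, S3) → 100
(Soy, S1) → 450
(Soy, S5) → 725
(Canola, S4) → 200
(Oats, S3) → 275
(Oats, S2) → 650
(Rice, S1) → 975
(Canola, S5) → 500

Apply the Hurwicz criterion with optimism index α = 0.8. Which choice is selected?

Soy: 0.8·725 + 0.2·100 = 600
Rye: 0.8·950 + 0.2·0 = 760
Rice: 0.8·975 + 0.2·50 = 790
Oats: 0.8·750 + 0.2·50 = 610
Canola: 0.8·600 + 0.2·200 = 520
Highest Hurwicz score = 790 → Rice.

Rice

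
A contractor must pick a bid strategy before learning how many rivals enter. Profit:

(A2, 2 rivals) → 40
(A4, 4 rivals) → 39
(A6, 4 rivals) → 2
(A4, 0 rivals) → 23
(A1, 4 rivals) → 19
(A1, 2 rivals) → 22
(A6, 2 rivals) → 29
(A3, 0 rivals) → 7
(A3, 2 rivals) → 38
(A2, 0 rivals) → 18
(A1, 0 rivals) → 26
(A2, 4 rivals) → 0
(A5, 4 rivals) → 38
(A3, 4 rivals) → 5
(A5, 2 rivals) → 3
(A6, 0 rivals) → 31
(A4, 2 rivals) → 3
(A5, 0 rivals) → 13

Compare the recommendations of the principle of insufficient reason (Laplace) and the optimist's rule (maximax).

Row averages: A1=67/3, A2=58/3, A3=50/3, A4=65/3, A5=18, A6=62/3
Highest average = 67/3 → A1.
Row maxima: A1=26, A2=40, A3=38, A4=39, A5=38, A6=31
Best best-case = 40 → A2.

laplace → A1; maximax → A2 (disagree)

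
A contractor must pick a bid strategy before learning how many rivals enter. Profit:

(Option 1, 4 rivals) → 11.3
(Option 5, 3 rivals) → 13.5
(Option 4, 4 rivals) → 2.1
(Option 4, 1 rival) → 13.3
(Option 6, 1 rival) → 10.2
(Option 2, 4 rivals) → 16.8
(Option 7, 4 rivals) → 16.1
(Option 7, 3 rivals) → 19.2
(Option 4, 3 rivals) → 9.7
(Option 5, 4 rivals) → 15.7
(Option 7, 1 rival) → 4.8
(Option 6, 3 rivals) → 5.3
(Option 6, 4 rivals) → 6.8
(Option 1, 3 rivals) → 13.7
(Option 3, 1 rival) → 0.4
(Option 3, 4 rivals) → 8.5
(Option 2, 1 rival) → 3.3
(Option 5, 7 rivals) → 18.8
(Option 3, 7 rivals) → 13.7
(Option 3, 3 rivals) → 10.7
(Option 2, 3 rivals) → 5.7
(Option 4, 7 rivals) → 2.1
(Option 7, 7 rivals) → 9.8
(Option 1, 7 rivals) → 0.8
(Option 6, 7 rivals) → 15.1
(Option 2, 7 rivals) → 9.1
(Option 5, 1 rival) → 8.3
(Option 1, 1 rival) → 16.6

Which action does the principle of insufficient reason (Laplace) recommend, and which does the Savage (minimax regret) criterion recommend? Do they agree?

laplace → Option 5; minimax regret → Option 5 (agree)

Row averages: Option 1=10.6, Option 2=8.725, Option 3=8.325, Option 4=6.8, Option 5=14.075, Option 6=9.35, Option 7=12.475
Highest average = 14.075 → Option 5.
Column bests: 1 rival=16.6, 3 rivals=19.2, 4 rivals=16.8, 7 rivals=18.8.
Option 1 regrets: 0.0, 5.5, 5.5, 18.0 → max 18.0
Option 2 regrets: 13.3, 13.5, 0.0, 9.7 → max 13.5
Option 3 regrets: 16.2, 8.5, 8.3, 5.1 → max 16.2
Option 4 regrets: 3.3, 9.5, 14.7, 16.7 → max 16.7
Option 5 regrets: 8.3, 5.7, 1.1, 0.0 → max 8.3
Option 6 regrets: 6.4, 13.9, 10.0, 3.7 → max 13.9
Option 7 regrets: 11.8, 0.0, 0.7, 9.0 → max 11.8
Smallest max regret = 8.3 → Option 5.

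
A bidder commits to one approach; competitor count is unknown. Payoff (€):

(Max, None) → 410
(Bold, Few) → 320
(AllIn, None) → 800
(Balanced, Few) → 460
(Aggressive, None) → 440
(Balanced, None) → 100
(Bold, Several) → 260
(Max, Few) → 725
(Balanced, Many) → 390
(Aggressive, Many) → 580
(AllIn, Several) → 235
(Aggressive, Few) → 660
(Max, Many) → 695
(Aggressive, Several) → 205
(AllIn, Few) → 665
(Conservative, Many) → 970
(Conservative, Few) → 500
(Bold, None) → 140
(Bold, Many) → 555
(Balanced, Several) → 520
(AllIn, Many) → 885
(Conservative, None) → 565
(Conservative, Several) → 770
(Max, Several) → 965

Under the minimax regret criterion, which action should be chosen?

Conservative

Column bests: None=800, Few=725, Several=965, Many=970.
Conservative regrets: 235, 225, 195, 0 → max 235
Balanced regrets: 700, 265, 445, 580 → max 700
Aggressive regrets: 360, 65, 760, 390 → max 760
Bold regrets: 660, 405, 705, 415 → max 705
AllIn regrets: 0, 60, 730, 85 → max 730
Max regrets: 390, 0, 0, 275 → max 390
Smallest max regret = 235 → Conservative.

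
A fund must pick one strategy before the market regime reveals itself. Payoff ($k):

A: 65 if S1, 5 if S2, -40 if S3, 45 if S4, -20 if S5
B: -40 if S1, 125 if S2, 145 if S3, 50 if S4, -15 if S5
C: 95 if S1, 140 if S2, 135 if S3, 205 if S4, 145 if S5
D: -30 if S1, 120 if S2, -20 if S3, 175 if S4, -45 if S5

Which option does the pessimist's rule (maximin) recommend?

Row minima: A=-40, B=-40, C=95, D=-45
Best worst-case = 95 → C.

C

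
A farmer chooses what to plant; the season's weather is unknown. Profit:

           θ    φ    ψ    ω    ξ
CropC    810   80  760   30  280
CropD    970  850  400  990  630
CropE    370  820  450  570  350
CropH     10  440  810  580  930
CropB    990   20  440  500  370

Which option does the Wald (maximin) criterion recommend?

Row minima: CropC=30, CropD=400, CropE=350, CropH=10, CropB=20
Best worst-case = 400 → CropD.

CropD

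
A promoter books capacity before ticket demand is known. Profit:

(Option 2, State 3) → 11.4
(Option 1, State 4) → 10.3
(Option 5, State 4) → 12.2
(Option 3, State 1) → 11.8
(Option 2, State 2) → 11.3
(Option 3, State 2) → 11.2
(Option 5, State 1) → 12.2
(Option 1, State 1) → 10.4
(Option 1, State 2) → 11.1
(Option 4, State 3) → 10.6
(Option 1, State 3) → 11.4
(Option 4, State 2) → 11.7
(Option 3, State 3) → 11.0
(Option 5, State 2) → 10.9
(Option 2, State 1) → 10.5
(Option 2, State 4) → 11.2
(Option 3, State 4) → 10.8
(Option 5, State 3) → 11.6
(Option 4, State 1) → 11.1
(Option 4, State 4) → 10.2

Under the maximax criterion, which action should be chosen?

Option 5

Row maxima: Option 1=11.4, Option 2=11.4, Option 3=11.8, Option 4=11.7, Option 5=12.2
Best best-case = 12.2 → Option 5.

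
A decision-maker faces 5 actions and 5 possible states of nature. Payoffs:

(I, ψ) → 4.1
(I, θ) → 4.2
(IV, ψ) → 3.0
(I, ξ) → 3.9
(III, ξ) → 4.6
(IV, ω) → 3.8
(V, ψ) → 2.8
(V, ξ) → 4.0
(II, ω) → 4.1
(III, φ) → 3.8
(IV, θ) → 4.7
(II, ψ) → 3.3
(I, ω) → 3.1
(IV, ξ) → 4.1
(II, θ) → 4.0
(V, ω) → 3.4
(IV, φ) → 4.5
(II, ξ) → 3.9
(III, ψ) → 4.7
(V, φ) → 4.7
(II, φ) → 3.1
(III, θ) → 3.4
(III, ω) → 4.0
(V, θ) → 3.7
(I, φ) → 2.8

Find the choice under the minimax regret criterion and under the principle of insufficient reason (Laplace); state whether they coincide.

minimax regret → III; laplace → III (agree)

Column bests: θ=4.7, φ=4.7, ψ=4.7, ω=4.1, ξ=4.6.
I regrets: 0.5, 1.9, 0.6, 1.0, 0.7 → max 1.9
II regrets: 0.7, 1.6, 1.4, 0.0, 0.7 → max 1.6
III regrets: 1.3, 0.9, 0.0, 0.1, 0.0 → max 1.3
IV regrets: 0.0, 0.2, 1.7, 0.3, 0.5 → max 1.7
V regrets: 1.0, 0.0, 1.9, 0.7, 0.6 → max 1.9
Smallest max regret = 1.3 → III.
Row averages: I=3.62, II=3.68, III=4.1, IV=4.02, V=3.72
Highest average = 4.1 → III.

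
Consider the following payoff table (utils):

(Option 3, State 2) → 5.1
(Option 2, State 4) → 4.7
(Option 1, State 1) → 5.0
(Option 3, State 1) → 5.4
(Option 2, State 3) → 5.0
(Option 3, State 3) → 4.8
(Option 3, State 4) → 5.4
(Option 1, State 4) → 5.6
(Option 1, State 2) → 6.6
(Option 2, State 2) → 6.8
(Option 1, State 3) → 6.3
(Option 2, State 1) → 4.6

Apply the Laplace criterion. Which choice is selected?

Option 1

Row averages: Option 1=5.875, Option 2=5.275, Option 3=5.175
Highest average = 5.875 → Option 1.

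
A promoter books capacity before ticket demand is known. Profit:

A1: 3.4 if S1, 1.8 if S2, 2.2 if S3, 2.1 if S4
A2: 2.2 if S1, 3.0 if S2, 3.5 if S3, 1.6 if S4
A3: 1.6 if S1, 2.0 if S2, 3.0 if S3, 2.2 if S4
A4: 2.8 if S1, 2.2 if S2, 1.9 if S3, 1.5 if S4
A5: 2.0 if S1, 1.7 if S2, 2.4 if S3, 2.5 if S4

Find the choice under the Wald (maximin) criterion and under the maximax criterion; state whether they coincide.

maximin → A1; maximax → A2 (disagree)

Row minima: A1=1.8, A2=1.6, A3=1.6, A4=1.5, A5=1.7
Best worst-case = 1.8 → A1.
Row maxima: A1=3.4, A2=3.5, A3=3.0, A4=2.8, A5=2.5
Best best-case = 3.5 → A2.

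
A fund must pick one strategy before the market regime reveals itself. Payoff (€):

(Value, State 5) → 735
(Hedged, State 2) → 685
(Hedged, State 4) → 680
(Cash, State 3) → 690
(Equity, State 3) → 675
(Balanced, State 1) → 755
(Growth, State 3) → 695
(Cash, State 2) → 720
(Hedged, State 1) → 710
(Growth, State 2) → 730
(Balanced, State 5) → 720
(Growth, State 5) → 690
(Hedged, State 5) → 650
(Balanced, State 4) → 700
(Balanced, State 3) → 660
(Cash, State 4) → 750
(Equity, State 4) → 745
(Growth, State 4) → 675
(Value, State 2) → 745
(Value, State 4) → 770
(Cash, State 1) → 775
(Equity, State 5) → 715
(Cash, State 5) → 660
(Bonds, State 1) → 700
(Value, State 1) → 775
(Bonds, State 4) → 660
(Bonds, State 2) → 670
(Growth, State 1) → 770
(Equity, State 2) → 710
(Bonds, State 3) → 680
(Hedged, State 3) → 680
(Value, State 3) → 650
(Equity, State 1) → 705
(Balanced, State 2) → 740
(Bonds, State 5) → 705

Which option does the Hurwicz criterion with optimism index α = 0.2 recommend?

Growth

Growth: 0.2·770 + 0.8·675 = 694
Equity: 0.2·745 + 0.8·675 = 689
Cash: 0.2·775 + 0.8·660 = 683
Balanced: 0.2·755 + 0.8·660 = 679
Value: 0.2·775 + 0.8·650 = 675
Hedged: 0.2·710 + 0.8·650 = 662
Bonds: 0.2·705 + 0.8·660 = 669
Highest Hurwicz score = 694 → Growth.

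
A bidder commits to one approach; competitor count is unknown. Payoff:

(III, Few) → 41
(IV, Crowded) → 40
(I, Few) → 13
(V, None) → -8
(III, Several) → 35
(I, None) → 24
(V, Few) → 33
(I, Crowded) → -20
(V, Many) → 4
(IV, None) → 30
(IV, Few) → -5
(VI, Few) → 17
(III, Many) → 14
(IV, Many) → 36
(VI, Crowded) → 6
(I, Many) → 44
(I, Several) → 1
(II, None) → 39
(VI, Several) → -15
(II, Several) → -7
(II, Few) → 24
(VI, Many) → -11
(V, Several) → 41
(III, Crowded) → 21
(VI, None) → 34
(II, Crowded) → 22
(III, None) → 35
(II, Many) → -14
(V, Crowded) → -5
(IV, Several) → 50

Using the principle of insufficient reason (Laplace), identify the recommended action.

Row averages: I=12.4, II=12.8, III=29.2, IV=30.2, V=13, VI=6.2
Highest average = 30.2 → IV.

IV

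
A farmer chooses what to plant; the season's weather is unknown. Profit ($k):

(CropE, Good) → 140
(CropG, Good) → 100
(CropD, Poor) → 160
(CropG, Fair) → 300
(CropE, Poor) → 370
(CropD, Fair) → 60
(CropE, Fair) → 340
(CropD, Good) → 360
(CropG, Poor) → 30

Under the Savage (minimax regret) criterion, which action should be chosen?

Column bests: Poor=370, Fair=340, Good=360.
CropE regrets: 0, 0, 220 → max 220
CropG regrets: 340, 40, 260 → max 340
CropD regrets: 210, 280, 0 → max 280
Smallest max regret = 220 → CropE.

CropE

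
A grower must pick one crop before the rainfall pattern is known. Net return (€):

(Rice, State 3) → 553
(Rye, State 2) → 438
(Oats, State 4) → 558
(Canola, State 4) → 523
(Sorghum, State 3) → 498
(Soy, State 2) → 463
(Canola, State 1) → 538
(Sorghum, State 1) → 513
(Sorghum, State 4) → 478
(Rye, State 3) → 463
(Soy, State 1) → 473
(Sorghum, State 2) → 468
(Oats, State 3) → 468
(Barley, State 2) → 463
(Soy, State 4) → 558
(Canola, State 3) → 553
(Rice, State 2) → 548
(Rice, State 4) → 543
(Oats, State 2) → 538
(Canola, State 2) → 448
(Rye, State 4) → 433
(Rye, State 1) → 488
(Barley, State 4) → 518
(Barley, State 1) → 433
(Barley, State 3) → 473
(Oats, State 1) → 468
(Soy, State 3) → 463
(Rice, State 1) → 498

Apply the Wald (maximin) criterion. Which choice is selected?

Row minima: Barley=433, Sorghum=468, Rice=498, Rye=433, Oats=468, Canola=448, Soy=463
Best worst-case = 498 → Rice.

Rice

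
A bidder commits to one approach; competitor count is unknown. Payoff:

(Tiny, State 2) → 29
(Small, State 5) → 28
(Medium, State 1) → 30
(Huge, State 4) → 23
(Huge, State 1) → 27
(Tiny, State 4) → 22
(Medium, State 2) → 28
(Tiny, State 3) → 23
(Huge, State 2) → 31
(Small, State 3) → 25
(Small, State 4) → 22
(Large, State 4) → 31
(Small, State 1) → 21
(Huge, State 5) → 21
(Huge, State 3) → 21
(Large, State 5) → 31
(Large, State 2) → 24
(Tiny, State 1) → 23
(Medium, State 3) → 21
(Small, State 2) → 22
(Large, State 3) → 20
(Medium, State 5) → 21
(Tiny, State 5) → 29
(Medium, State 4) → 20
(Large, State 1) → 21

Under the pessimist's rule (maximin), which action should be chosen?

Row minima: Tiny=22, Small=21, Medium=20, Large=20, Huge=21
Best worst-case = 22 → Tiny.

Tiny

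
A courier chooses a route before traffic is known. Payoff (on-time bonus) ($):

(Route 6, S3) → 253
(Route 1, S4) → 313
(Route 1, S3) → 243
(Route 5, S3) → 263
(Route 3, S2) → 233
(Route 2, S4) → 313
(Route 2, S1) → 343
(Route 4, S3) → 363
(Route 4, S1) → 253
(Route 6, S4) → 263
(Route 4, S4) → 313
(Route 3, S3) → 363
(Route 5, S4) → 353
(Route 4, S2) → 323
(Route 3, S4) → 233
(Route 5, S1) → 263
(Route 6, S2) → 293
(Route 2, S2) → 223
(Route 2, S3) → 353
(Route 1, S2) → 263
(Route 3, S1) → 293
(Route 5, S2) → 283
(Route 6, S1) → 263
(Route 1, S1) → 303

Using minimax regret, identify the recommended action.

Route 4

Column bests: S1=343, S2=323, S3=363, S4=353.
Route 1 regrets: 40, 60, 120, 40 → max 120
Route 2 regrets: 0, 100, 10, 40 → max 100
Route 3 regrets: 50, 90, 0, 120 → max 120
Route 4 regrets: 90, 0, 0, 40 → max 90
Route 5 regrets: 80, 40, 100, 0 → max 100
Route 6 regrets: 80, 30, 110, 90 → max 110
Smallest max regret = 90 → Route 4.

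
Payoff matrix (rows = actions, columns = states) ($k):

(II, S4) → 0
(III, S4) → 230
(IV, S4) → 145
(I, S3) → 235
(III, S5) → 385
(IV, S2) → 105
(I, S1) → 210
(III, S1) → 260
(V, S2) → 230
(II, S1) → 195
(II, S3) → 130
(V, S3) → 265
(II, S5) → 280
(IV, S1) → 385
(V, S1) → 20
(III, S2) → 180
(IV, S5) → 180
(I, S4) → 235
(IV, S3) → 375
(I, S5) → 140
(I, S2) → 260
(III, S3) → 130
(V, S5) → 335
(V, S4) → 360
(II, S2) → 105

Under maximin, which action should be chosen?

Row minima: I=140, II=0, III=130, IV=105, V=20
Best worst-case = 140 → I.

I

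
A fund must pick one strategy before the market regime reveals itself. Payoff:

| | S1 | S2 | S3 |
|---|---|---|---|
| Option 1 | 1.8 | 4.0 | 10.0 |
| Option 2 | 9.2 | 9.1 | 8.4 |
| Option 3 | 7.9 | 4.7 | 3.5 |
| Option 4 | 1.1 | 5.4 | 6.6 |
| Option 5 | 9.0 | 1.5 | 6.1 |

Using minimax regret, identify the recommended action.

Option 2

Column bests: S1=9.2, S2=9.1, S3=10.0.
Option 1 regrets: 7.4, 5.1, 0.0 → max 7.4
Option 2 regrets: 0.0, 0.0, 1.6 → max 1.6
Option 3 regrets: 1.3, 4.4, 6.5 → max 6.5
Option 4 regrets: 8.1, 3.7, 3.4 → max 8.1
Option 5 regrets: 0.2, 7.6, 3.9 → max 7.6
Smallest max regret = 1.6 → Option 2.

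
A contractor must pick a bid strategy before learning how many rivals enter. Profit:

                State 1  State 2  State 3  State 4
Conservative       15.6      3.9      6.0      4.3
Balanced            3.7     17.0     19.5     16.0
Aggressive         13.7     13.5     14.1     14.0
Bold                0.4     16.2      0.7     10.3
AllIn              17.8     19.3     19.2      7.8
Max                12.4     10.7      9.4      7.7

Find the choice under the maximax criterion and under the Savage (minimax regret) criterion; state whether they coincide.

maximax → Balanced; minimax regret → Aggressive (disagree)

Row maxima: Conservative=15.6, Balanced=19.5, Aggressive=14.1, Bold=16.2, AllIn=19.3, Max=12.4
Best best-case = 19.5 → Balanced.
Column bests: State 1=17.8, State 2=19.3, State 3=19.5, State 4=16.0.
Conservative regrets: 2.2, 15.4, 13.5, 11.7 → max 15.4
Balanced regrets: 14.1, 2.3, 0.0, 0.0 → max 14.1
Aggressive regrets: 4.1, 5.8, 5.4, 2.0 → max 5.8
Bold regrets: 17.4, 3.1, 18.8, 5.7 → max 18.8
AllIn regrets: 0.0, 0.0, 0.3, 8.2 → max 8.2
Max regrets: 5.4, 8.6, 10.1, 8.3 → max 10.1
Smallest max regret = 5.8 → Aggressive.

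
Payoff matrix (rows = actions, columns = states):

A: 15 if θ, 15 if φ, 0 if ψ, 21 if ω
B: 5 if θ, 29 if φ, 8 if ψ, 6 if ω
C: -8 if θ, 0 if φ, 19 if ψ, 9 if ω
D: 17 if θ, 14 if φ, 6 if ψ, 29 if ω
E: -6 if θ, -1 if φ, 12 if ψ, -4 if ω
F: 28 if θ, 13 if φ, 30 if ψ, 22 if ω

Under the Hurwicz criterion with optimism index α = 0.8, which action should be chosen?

A: 0.8·21 + 0.2·0 = 16.8
B: 0.8·29 + 0.2·5 = 24.2
C: 0.8·19 + 0.2·(-8) = 13.6
D: 0.8·29 + 0.2·6 = 24.4
E: 0.8·12 + 0.2·(-6) = 8.4
F: 0.8·30 + 0.2·13 = 26.6
Highest Hurwicz score = 26.6 → F.

F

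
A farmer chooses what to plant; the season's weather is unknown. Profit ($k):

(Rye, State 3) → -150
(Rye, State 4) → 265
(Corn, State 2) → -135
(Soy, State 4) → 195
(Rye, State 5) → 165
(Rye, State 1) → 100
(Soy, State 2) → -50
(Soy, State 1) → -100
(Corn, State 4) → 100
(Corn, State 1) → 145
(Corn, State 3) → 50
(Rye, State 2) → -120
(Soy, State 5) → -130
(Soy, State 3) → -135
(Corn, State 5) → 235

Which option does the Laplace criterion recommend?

Row averages: Soy=-44, Rye=52, Corn=79
Highest average = 79 → Corn.

Corn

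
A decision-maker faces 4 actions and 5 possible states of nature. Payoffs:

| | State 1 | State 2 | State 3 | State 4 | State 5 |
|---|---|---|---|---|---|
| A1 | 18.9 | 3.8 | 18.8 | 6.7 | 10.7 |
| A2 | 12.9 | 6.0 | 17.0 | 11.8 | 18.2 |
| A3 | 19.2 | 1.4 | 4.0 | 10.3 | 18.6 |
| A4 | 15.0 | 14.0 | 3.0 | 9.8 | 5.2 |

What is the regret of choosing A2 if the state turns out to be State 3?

1.8

Best payoff under State 3 is 18.8.
Regret = 18.8 − 17.0 = 1.8.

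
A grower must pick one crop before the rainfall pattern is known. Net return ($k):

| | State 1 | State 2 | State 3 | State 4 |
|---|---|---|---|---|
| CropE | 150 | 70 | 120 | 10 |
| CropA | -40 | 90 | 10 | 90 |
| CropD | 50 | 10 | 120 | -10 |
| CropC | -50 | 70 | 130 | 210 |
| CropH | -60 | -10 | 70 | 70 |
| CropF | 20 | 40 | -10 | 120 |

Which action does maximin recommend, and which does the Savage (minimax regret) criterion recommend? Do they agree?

Row minima: CropE=10, CropA=-40, CropD=-10, CropC=-50, CropH=-60, CropF=-10
Best worst-case = 10 → CropE.
Column bests: State 1=150, State 2=90, State 3=130, State 4=210.
CropE regrets: 0, 20, 10, 200 → max 200
CropA regrets: 190, 0, 120, 120 → max 190
CropD regrets: 100, 80, 10, 220 → max 220
CropC regrets: 200, 20, 0, 0 → max 200
CropH regrets: 210, 100, 60, 140 → max 210
CropF regrets: 130, 50, 140, 90 → max 140
Smallest max regret = 140 → CropF.

maximin → CropE; minimax regret → CropF (disagree)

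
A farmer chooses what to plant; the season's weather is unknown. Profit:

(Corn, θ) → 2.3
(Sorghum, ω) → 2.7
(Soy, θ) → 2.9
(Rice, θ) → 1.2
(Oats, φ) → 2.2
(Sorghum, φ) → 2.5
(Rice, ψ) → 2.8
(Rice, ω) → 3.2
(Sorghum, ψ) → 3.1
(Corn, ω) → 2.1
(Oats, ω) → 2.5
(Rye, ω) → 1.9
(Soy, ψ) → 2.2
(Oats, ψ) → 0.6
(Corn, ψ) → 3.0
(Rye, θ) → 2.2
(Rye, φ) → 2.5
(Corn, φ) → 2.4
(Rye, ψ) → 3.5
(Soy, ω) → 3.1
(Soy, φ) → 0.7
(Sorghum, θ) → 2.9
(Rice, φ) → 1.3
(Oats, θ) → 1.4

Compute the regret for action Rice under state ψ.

0.7

Best payoff under ψ is 3.5.
Regret = 3.5 − 2.8 = 0.7.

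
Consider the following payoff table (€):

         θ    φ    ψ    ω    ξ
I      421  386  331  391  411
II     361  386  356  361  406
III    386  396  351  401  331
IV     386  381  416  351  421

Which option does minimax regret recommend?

Column bests: θ=421, φ=396, ψ=416, ω=401, ξ=421.
I regrets: 0, 10, 85, 10, 10 → max 85
II regrets: 60, 10, 60, 40, 15 → max 60
III regrets: 35, 0, 65, 0, 90 → max 90
IV regrets: 35, 15, 0, 50, 0 → max 50
Smallest max regret = 50 → IV.

IV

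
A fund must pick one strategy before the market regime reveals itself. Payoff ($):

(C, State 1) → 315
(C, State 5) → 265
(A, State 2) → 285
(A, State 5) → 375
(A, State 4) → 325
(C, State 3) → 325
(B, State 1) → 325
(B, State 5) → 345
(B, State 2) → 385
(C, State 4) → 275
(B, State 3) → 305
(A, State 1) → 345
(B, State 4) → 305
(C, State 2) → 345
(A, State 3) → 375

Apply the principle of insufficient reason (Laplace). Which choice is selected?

Row averages: A=341, B=333, C=305
Highest average = 341 → A.

A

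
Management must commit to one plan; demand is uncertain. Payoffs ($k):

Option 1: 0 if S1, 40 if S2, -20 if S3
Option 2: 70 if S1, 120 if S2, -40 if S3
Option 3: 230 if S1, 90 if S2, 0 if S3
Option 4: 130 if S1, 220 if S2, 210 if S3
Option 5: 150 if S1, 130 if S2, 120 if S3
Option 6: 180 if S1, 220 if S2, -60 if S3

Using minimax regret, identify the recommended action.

Option 5

Column bests: S1=230, S2=220, S3=210.
Option 1 regrets: 230, 180, 230 → max 230
Option 2 regrets: 160, 100, 250 → max 250
Option 3 regrets: 0, 130, 210 → max 210
Option 4 regrets: 100, 0, 0 → max 100
Option 5 regrets: 80, 90, 90 → max 90
Option 6 regrets: 50, 0, 270 → max 270
Smallest max regret = 90 → Option 5.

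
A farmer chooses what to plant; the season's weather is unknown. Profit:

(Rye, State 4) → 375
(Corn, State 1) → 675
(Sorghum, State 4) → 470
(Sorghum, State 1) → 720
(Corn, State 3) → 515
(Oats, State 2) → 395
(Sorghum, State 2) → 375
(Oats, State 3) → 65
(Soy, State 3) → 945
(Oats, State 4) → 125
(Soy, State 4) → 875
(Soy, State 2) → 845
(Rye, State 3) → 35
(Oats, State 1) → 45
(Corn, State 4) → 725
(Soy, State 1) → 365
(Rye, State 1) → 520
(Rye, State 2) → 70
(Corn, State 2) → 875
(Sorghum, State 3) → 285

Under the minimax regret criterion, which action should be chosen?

Soy

Column bests: State 1=720, State 2=875, State 3=945, State 4=875.
Oats regrets: 675, 480, 880, 750 → max 880
Corn regrets: 45, 0, 430, 150 → max 430
Rye regrets: 200, 805, 910, 500 → max 910
Soy regrets: 355, 30, 0, 0 → max 355
Sorghum regrets: 0, 500, 660, 405 → max 660
Smallest max regret = 355 → Soy.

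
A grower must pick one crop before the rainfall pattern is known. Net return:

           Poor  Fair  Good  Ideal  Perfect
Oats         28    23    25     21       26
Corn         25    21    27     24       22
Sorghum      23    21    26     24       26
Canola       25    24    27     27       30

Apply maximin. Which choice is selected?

Row minima: Oats=21, Corn=21, Sorghum=21, Canola=24
Best worst-case = 24 → Canola.

Canola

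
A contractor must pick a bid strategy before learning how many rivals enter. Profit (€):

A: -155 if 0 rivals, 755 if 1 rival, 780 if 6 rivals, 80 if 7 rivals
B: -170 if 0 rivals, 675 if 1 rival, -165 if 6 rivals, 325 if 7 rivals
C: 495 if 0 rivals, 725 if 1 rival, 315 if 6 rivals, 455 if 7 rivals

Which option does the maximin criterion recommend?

Row minima: A=-155, B=-170, C=315
Best worst-case = 315 → C.

C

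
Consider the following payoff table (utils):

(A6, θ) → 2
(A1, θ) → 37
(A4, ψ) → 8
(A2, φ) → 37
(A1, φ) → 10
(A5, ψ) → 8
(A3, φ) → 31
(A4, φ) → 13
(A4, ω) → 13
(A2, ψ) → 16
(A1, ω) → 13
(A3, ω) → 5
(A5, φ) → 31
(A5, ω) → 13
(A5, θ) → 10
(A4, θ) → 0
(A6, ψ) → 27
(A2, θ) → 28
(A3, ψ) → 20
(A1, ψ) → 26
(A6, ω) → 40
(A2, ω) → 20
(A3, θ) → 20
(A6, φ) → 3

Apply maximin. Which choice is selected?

Row minima: A1=10, A2=16, A3=5, A4=0, A5=8, A6=2
Best worst-case = 16 → A2.

A2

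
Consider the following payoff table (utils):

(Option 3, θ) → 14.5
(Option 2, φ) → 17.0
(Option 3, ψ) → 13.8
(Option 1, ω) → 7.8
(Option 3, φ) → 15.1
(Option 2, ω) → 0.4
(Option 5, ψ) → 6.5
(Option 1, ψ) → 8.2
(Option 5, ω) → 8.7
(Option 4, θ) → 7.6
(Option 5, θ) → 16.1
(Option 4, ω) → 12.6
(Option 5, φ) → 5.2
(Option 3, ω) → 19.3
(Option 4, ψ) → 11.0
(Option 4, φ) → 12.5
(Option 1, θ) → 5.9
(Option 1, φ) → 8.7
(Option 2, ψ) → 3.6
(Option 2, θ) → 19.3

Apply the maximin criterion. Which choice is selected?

Option 3

Row minima: Option 1=5.9, Option 2=0.4, Option 3=13.8, Option 4=7.6, Option 5=5.2
Best worst-case = 13.8 → Option 3.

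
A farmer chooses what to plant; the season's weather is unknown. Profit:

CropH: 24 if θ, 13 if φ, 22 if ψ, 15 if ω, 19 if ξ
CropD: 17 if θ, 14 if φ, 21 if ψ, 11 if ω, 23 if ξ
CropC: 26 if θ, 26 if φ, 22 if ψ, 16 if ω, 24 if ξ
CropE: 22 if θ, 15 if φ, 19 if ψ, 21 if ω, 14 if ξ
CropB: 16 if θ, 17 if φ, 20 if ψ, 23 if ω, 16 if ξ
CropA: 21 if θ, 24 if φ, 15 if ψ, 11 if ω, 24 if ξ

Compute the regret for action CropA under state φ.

Best payoff under φ is 26.
Regret = 26 − 24 = 2.

2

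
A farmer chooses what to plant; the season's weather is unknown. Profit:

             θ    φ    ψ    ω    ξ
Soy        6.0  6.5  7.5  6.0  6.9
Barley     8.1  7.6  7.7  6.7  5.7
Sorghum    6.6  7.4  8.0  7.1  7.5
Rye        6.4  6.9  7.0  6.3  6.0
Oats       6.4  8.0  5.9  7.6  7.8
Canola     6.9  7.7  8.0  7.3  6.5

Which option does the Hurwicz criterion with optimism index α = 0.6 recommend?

Soy: 0.6·7.5 + 0.4·6.0 = 6.9
Barley: 0.6·8.1 + 0.4·5.7 = 7.14
Sorghum: 0.6·8.0 + 0.4·6.6 = 7.44
Rye: 0.6·7.0 + 0.4·6.0 = 6.6
Oats: 0.6·8.0 + 0.4·5.9 = 7.16
Canola: 0.6·8.0 + 0.4·6.5 = 7.4
Highest Hurwicz score = 7.44 → Sorghum.

Sorghum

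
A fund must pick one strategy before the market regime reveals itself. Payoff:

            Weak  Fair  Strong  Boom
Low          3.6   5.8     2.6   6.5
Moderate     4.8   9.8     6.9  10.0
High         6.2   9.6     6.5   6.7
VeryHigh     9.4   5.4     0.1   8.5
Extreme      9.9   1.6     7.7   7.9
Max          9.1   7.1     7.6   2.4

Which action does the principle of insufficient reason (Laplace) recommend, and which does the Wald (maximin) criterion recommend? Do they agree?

laplace → Moderate; maximin → High (disagree)

Row averages: Low=4.625, Moderate=7.875, High=7.25, VeryHigh=5.85, Extreme=6.775, Max=6.55
Highest average = 7.875 → Moderate.
Row minima: Low=2.6, Moderate=4.8, High=6.2, VeryHigh=0.1, Extreme=1.6, Max=2.4
Best worst-case = 6.2 → High.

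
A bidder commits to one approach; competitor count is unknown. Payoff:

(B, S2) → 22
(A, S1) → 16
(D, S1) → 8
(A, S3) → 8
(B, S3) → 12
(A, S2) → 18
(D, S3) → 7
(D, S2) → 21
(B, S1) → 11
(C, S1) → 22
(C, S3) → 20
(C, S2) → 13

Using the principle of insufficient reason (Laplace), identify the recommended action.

C

Row averages: A=14, B=15, C=55/3, D=12
Highest average = 55/3 → C.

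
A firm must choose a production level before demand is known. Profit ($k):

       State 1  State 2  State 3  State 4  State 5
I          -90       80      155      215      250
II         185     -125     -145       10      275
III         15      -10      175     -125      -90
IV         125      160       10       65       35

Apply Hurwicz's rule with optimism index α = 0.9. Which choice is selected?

I: 0.9·250 + 0.1·(-90) = 216
II: 0.9·275 + 0.1·(-145) = 233
III: 0.9·175 + 0.1·(-125) = 145
IV: 0.9·160 + 0.1·10 = 145
Highest Hurwicz score = 233 → II.

II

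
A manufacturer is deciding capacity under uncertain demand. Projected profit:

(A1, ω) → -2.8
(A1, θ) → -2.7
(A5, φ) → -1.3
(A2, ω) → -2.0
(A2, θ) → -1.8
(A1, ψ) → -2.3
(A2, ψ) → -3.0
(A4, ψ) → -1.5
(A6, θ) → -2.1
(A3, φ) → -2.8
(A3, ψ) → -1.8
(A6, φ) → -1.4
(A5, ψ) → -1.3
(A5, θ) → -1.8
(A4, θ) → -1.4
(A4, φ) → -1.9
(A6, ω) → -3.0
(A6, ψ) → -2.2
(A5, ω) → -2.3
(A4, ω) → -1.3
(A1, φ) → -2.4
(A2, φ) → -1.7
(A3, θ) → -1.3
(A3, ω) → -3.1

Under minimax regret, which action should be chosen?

Column bests: θ=-1.3, φ=-1.3, ψ=-1.3, ω=-1.3.
A1 regrets: 1.4, 1.1, 1.0, 1.5 → max 1.5
A2 regrets: 0.5, 0.4, 1.7, 0.7 → max 1.7
A3 regrets: 0.0, 1.5, 0.5, 1.8 → max 1.8
A4 regrets: 0.1, 0.6, 0.2, 0.0 → max 0.6
A5 regrets: 0.5, 0.0, 0.0, 1.0 → max 1.0
A6 regrets: 0.8, 0.1, 0.9, 1.7 → max 1.7
Smallest max regret = 0.6 → A4.

A4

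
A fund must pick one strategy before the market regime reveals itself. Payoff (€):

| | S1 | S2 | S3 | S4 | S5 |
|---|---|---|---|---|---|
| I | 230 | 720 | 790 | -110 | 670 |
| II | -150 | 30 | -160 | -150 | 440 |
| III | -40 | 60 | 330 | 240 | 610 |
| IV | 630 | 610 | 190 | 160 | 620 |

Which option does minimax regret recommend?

I

Column bests: S1=630, S2=720, S3=790, S4=240, S5=670.
I regrets: 400, 0, 0, 350, 0 → max 400
II regrets: 780, 690, 950, 390, 230 → max 950
III regrets: 670, 660, 460, 0, 60 → max 670
IV regrets: 0, 110, 600, 80, 50 → max 600
Smallest max regret = 400 → I.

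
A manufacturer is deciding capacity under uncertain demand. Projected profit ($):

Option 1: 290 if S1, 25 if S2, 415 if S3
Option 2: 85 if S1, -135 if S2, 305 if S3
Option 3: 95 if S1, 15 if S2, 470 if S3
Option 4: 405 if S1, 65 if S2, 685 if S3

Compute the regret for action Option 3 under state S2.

50

Best payoff under S2 is 65.
Regret = 65 − 15 = 50.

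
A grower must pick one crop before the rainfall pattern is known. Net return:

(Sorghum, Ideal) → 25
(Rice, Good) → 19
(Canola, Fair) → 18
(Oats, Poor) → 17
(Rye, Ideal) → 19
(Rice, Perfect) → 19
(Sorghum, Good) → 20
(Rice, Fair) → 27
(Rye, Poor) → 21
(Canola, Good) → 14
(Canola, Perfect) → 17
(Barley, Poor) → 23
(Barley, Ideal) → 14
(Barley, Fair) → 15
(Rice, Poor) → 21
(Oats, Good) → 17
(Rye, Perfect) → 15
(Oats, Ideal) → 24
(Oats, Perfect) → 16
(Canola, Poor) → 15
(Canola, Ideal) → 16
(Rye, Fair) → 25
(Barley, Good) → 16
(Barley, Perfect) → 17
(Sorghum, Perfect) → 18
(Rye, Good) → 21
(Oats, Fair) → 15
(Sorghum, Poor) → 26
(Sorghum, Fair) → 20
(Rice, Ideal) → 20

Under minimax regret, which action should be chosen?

Rice

Column bests: Poor=26, Fair=27, Good=21, Ideal=25, Perfect=19.
Oats regrets: 9, 12, 4, 1, 3 → max 12
Canola regrets: 11, 9, 7, 9, 2 → max 11
Sorghum regrets: 0, 7, 1, 0, 1 → max 7
Rice regrets: 5, 0, 2, 5, 0 → max 5
Rye regrets: 5, 2, 0, 6, 4 → max 6
Barley regrets: 3, 12, 5, 11, 2 → max 12
Smallest max regret = 5 → Rice.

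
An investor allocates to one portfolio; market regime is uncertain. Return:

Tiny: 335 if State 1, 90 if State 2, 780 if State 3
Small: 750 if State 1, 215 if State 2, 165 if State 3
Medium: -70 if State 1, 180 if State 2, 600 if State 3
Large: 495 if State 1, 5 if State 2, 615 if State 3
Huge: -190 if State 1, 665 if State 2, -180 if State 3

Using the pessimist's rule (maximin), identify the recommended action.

Row minima: Tiny=90, Small=165, Medium=-70, Large=5, Huge=-190
Best worst-case = 165 → Small.

Small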